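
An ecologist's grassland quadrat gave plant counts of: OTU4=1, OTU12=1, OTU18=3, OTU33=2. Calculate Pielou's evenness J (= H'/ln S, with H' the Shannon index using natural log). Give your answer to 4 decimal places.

0.9212

Total N = 1+1+3+2 = 7, so the proportions are 0.142857, 0.142857, 0.428571, 0.285714 (working shown to 6 dp, full precision carried).
H' = −Σ pᵢ ln pᵢ = −((-0.277987) + (-0.277987) + (-0.363128) + (-0.357932)) = 1.277034.
With S = 4 species, ln S = 1.386294, so J = 1.277034/1.386294 = 0.921185, i.e. 0.9212 to 4 decimal places.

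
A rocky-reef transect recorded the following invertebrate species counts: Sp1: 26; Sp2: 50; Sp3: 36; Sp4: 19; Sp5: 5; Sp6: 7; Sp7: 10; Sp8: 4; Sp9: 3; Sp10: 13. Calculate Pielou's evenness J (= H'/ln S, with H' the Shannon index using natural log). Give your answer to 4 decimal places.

0.8520

Total N = 26+50+36+19+5+7+10+4+3+13 = 173, so the proportions are 0.150289, 0.289017, 0.208092, 0.109827, 0.028902, 0.040462, 0.057803, 0.023121, 0.017341, 0.075145 (working shown to 6 dp, full precision carried).
H' = −Σ pᵢ ln pᵢ = −((-0.284827) + (-0.358748) + (-0.326658) + (-0.242591) + (-0.102424) + (-0.129778) + (-0.164781) + (-0.087098) + (-0.070312) + (-0.194500)) = 1.961717.
With S = 10 species, ln S = 2.302585, so J = 1.961717/2.302585 = 0.851963, i.e. 0.8520 to 4 decimal places.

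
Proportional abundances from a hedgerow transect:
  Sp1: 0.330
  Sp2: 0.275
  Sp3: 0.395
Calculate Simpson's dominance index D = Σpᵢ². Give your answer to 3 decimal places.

D = 0.33² + 0.275² + 0.395² = 0.10890 + 0.07563 + 0.15603 = 0.34055 (working shown to 5 dp, full precision carried).
To 3 decimal places, D = 0.341.

0.341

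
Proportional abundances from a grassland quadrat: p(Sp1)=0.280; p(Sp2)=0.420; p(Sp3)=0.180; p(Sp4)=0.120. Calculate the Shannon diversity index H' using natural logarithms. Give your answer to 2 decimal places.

1.28

Each pᵢ ln pᵢ term (working shown to 4 dp, full precision carried): 0.28×(-1.2730)=-0.3564, 0.42×(-0.8675)=-0.3644, 0.18×(-1.7148)=-0.3087, 0.12×(-2.1203)=-0.2544.
Sum = -1.2839, so H' = 1.28.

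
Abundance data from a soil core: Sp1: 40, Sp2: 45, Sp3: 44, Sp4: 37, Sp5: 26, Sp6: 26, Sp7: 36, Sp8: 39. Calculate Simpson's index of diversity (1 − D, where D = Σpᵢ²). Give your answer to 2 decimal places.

Total N = 40+45+44+37+26+26+36+39 = 293, so the proportions are 0.1365, 0.1536, 0.1502, 0.1263, 0.0887, 0.0887, 0.1229, 0.1331 (working shown to 4 dp, full precision carried).
D = 0.1365² + 0.1536² + 0.1502² + 0.1263² + 0.0887² + 0.0887² + 0.1229² + 0.1331² = 0.0186 + 0.0236 + 0.0226 + 0.0159 + 0.0079 + 0.0079 + 0.0151 + 0.0177 = 0.1293.
So 1 − D = 0.8707, i.e. 0.87 to 2 decimal places.

0.87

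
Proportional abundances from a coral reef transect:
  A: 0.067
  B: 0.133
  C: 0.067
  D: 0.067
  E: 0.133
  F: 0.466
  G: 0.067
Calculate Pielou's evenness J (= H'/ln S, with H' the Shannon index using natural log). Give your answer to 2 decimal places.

0.83

H' = −Σ pᵢ ln pᵢ = −((-0.1811) + (-0.2683) + (-0.1811) + (-0.1811) + (-0.2683) + (-0.3558) + (-0.1811)) = 1.6169 (working shown to 4 dp, full precision carried).
With S = 7 species, ln S = 1.9459, so J = 1.6169/1.9459 = 0.8309, i.e. 0.83 to 2 decimal places.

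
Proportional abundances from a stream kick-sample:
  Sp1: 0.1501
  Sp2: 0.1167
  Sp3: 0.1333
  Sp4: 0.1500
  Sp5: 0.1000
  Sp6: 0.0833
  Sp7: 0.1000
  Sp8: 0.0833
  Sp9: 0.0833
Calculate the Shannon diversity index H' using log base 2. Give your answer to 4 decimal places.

Each pᵢ log₂ pᵢ term (working shown to 6 dp, full precision carried): 0.1501×(-2.736004)=-0.410674, 0.1167×(-3.099124)=-0.361668, 0.1333×(-2.907251)=-0.387537, 0.15×(-2.736966)=-0.410545, 0.1×(-3.321928)=-0.332193, 0.0833×(-3.585540)=-0.298675, 0.1×(-3.321928)=-0.332193, 0.0833×(-3.585540)=-0.298675, 0.0833×(-3.585540)=-0.298675.
Sum = -3.130835, so H' = 3.1308.

3.1308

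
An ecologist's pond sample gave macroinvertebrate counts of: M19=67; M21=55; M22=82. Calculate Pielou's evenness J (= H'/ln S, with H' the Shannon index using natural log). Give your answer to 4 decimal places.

Total N = 67+55+82 = 204, so the proportions are 0.328431, 0.269608, 0.401961 (working shown to 6 dp, full precision carried).
H' = −Σ pᵢ ln pᵢ = −((-0.365684) + (-0.353398) + (-0.366347)) = 1.085430.
With S = 3 species, ln S = 1.098612, so J = 1.085430/1.098612 = 0.988001, i.e. 0.9880 to 4 decimal places.

0.9880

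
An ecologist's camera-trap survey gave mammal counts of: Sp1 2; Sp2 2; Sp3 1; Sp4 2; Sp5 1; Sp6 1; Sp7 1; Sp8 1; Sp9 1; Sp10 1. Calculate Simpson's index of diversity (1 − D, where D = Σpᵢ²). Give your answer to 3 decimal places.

Total N = 2+2+1+2+1+1+1+1+1+1 = 13, so the proportions are 0.15385, 0.15385, 0.07692, 0.15385, 0.07692, 0.07692, 0.07692, 0.07692, 0.07692, 0.07692 (working shown to 5 dp, full precision carried).
D = 0.15385² + 0.15385² + 0.07692² + 0.15385² + 0.07692² + 0.07692² + 0.07692² + 0.07692² + 0.07692² + 0.07692² = 0.02367 + 0.02367 + 0.00592 + 0.02367 + 0.00592 + 0.00592 + 0.00592 + 0.00592 + 0.00592 + 0.00592 = 0.11243.
So 1 − D = 0.88757, i.e. 0.888 to 3 decimal places.

0.888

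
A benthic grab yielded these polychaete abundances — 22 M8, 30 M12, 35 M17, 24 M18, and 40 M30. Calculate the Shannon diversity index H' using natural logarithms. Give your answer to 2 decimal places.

1.58

Total N = 22+30+35+24+40 = 151, so the proportions are 0.1457, 0.1987, 0.2318, 0.1589, 0.2649 (working shown to 4 dp, full precision carried).
Each pᵢ ln pᵢ term: 0.1457×(-1.9262)=-0.2806, 0.1987×(-1.6161)=-0.3211, 0.2318×(-1.4619)=-0.3389, 0.1589×(-1.8392)=-0.2923, 0.2649×(-1.3284)=-0.3519.
Sum = -1.5848, so H' = 1.58.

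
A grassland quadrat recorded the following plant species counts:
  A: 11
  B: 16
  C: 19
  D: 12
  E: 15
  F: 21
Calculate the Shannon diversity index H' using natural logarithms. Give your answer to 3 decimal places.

1.766

Total N = 11+16+19+12+15+21 = 94, so the proportions are 0.11702, 0.17021, 0.20213, 0.12766, 0.15957, 0.2234 (working shown to 5 dp, full precision carried).
Each pᵢ ln pᵢ term: 0.11702×(-2.14540)=-0.25106, 0.17021×(-1.77071)=-0.30140, 0.20213×(-1.59886)=-0.32317, 0.12766×(-2.05839)=-0.26277, 0.15957×(-1.83524)=-0.29286, 0.2234×(-1.49877)=-0.33483.
Sum = -1.76609, so H' = 1.766.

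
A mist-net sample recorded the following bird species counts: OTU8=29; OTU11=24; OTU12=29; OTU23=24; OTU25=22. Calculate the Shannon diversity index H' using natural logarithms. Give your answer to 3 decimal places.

Total N = 29+24+29+24+22 = 128, so the proportions are 0.22656, 0.1875, 0.22656, 0.1875, 0.17188 (working shown to 5 dp, full precision carried).
Each pᵢ ln pᵢ term: 0.22656×(-1.48473)=-0.33639, 0.1875×(-1.67398)=-0.31387, 0.22656×(-1.48473)=-0.33639, 0.1875×(-1.67398)=-0.31387, 0.17188×(-1.76099)=-0.30267.
Sum = -1.60318, so H' = 1.603.

1.603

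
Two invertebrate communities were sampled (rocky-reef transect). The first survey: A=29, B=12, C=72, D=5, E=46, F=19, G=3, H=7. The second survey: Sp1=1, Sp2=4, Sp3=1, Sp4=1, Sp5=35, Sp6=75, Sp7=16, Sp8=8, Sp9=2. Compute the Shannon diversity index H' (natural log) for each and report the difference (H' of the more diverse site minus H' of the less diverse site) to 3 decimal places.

0.322

The first survey: N=193, proportions 0.15026, 0.06218, 0.37306, 0.02591, 0.23834, 0.09845, 0.01554, 0.03627, giving H' = 1.67504 (working shown to 5 dp, full precision carried).
The second survey: N=143, proportions 0.00699, 0.02797, 0.00699, 0.00699, 0.24476, 0.52448, 0.11189, 0.05594, 0.01399, giving H' = 1.35321.
Difference = |1.67504 − 1.35321| = 0.32183, i.e. 0.322 to 3 decimal places.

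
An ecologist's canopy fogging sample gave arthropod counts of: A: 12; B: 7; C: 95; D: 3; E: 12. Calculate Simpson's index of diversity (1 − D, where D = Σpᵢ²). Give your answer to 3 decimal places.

0.437

Total N = 12+7+95+3+12 = 129, so the proportions are 0.09302, 0.05426, 0.73643, 0.02326, 0.09302 (working shown to 5 dp, full precision carried).
D = 0.09302² + 0.05426² + 0.73643² + 0.02326² + 0.09302² = 0.00865 + 0.00294 + 0.54234 + 0.00054 + 0.00865 = 0.56313.
So 1 − D = 0.43687, i.e. 0.437 to 3 decimal places.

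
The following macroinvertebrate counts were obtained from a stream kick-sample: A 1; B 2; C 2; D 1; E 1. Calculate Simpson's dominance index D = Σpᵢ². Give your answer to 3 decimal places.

Total N = 1+2+2+1+1 = 7, so the proportions are 0.14286, 0.28571, 0.28571, 0.14286, 0.14286 (working shown to 5 dp, full precision carried).
D = 0.14286² + 0.28571² + 0.28571² + 0.14286² + 0.14286² = 0.02041 + 0.08163 + 0.08163 + 0.02041 + 0.02041 = 0.22449.
To 3 decimal places, D = 0.224.

0.224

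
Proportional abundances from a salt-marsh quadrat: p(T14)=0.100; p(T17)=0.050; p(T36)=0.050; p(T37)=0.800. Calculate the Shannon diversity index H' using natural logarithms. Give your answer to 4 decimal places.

Each pᵢ ln pᵢ term (working shown to 6 dp, full precision carried): 0.1×(-2.302585)=-0.230259, 0.05×(-2.995732)=-0.149787, 0.05×(-2.995732)=-0.149787, 0.8×(-0.223144)=-0.178515.
Sum = -0.708347, so H' = 0.7083.

0.7083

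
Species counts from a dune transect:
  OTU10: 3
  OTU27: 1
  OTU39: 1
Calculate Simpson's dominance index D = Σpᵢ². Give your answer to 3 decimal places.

0.440

Total N = 3+1+1 = 5, so the proportions are 0.6, 0.2, 0.2 (working shown to 5 dp, full precision carried).
D = 0.6² + 0.2² + 0.2² = 0.36000 + 0.04000 + 0.04000 = 0.44000.
To 3 decimal places, D = 0.440.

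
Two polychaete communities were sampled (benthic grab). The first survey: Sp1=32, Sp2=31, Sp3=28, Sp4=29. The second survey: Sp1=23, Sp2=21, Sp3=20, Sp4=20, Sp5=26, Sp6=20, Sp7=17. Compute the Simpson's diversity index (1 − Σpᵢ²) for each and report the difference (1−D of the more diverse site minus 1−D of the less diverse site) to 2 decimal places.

The first survey: N=120, proportions 0.2667, 0.2583, 0.2333, 0.2417, giving 1−D = 0.7493 (working shown to 4 dp, full precision carried).
The second survey: N=147, proportions 0.1565, 0.1429, 0.1361, 0.1361, 0.1769, 0.1361, 0.1156, giving 1−D = 0.8549.
Difference = |0.7493 − 0.8549| = 0.1056, i.e. 0.11 to 2 decimal places.

0.11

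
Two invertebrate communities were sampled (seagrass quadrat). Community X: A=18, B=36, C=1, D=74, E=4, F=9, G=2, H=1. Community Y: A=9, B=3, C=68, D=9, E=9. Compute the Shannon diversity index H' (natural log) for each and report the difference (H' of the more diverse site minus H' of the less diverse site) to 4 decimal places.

Community X: N=145, proportions 0.124138, 0.248276, 0.006897, 0.510345, 0.027586, 0.062069, 0.013793, 0.006897, giving H' = 1.347488 (working shown to 6 dp, full precision carried).
Community Y: N=98, proportions 0.091837, 0.030612, 0.693878, 0.091837, 0.091837, giving H' = 1.018157.
Difference = |1.347488 − 1.018157| = 0.329331, i.e. 0.3293 to 4 decimal places.

0.3293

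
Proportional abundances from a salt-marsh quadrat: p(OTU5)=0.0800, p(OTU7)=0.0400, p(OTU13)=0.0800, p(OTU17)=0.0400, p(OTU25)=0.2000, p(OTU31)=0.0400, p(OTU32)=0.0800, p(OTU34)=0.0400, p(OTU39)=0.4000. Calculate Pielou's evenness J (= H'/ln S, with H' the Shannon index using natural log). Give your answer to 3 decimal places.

0.824

H' = −Σ pᵢ ln pᵢ = −((-0.20206) + (-0.12876) + (-0.20206) + (-0.12876) + (-0.32189) + (-0.12876) + (-0.20206) + (-0.12876) + (-0.36652)) = 1.80960 (working shown to 5 dp, full precision carried).
With S = 9 species, ln S = 2.19722, so J = 1.80960/2.19722 = 0.82358, i.e. 0.824 to 3 decimal places.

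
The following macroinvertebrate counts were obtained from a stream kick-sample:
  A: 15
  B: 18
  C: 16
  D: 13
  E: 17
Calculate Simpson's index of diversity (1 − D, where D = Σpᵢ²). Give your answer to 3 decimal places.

Total N = 15+18+16+13+17 = 79, so the proportions are 0.18987, 0.22785, 0.20253, 0.16456, 0.21519 (working shown to 5 dp, full precision carried).
D = 0.18987² + 0.22785² + 0.20253² + 0.16456² + 0.21519² = 0.03605 + 0.05191 + 0.04102 + 0.02708 + 0.04631 = 0.20237.
So 1 − D = 0.79763, i.e. 0.798 to 3 decimal places.

0.798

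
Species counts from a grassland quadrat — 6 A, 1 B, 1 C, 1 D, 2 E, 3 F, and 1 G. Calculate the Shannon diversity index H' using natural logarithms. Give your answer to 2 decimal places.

Total N = 6+1+1+1+2+3+1 = 15, so the proportions are 0.4, 0.0667, 0.0667, 0.0667, 0.1333, 0.2, 0.0667 (working shown to 4 dp, full precision carried).
Each pᵢ ln pᵢ term: 0.4×(-0.9163)=-0.3665, 0.0667×(-2.7081)=-0.1805, 0.0667×(-2.7081)=-0.1805, 0.0667×(-2.7081)=-0.1805, 0.1333×(-2.0149)=-0.2687, 0.2×(-1.6094)=-0.3219, 0.0667×(-2.7081)=-0.1805.
Sum = -1.6792, so H' = 1.68.

1.68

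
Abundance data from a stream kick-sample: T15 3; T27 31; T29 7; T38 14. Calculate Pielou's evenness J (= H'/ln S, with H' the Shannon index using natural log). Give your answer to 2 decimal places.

Total N = 3+31+7+14 = 55, so the proportions are 0.0545, 0.5636, 0.1273, 0.2545 (working shown to 4 dp, full precision carried).
H' = −Σ pᵢ ln pᵢ = −((-0.1587) + (-0.3232) + (-0.2624) + (-0.3483)) = 1.0925.
With S = 4 species, ln S = 1.3863, so J = 1.0925/1.3863 = 0.7880, i.e. 0.79 to 2 decimal places.

0.79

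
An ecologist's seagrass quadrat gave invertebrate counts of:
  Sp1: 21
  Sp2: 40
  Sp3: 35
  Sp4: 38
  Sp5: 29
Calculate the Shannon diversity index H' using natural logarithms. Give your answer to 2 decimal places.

Total N = 21+40+35+38+29 = 163, so the proportions are 0.1288, 0.2454, 0.2147, 0.2331, 0.1779 (working shown to 4 dp, full precision carried).
Each pᵢ ln pᵢ term: 0.1288×(-2.0492)=-0.2640, 0.2454×(-1.4049)=-0.3448, 0.2147×(-1.5384)=-0.3303, 0.2331×(-1.4562)=-0.3395, 0.1779×(-1.7265)=-0.3072.
Sum = -1.5857, so H' = 1.59.

1.59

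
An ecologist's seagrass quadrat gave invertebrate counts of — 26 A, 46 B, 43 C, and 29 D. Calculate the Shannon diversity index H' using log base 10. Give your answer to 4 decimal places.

0.5894

Total N = 26+46+43+29 = 144, so the proportions are 0.180556, 0.319444, 0.298611, 0.201389 (working shown to 6 dp, full precision carried).
Each pᵢ log₁₀ pᵢ term: 0.180556×(-0.743389)=-0.134223, 0.319444×(-0.495605)=-0.158318, 0.298611×(-0.524894)=-0.156739, 0.201389×(-0.695964)=-0.140160.
Sum = -0.589440, so H' = 0.5894.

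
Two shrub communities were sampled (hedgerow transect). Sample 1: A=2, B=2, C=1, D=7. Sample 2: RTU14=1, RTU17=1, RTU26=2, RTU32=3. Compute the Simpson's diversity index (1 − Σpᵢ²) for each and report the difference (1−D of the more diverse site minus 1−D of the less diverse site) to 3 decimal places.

Sample 1: N=12, proportions 0.16667, 0.16667, 0.08333, 0.58333, giving 1−D = 0.59722 (working shown to 5 dp, full precision carried).
Sample 2: N=7, proportions 0.14286, 0.14286, 0.28571, 0.42857, giving 1−D = 0.69388.
Difference = |0.59722 − 0.69388| = 0.09666, i.e. 0.097 to 3 decimal places.

0.097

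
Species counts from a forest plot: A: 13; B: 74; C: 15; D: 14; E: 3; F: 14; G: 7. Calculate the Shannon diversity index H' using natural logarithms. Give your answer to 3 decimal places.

1.490

Total N = 13+74+15+14+3+14+7 = 140, so the proportions are 0.09286, 0.52857, 0.10714, 0.1, 0.02143, 0.1, 0.05 (working shown to 5 dp, full precision carried).
Each pᵢ ln pᵢ term: 0.09286×(-2.37669)=-0.22069, 0.52857×(-0.63758)=-0.33701, 0.10714×(-2.23359)=-0.23931, 0.1×(-2.30259)=-0.23026, 0.02143×(-3.84303)=-0.08235, 0.1×(-2.30259)=-0.23026, 0.05×(-2.99573)=-0.14979.
Sum = -1.48967, so H' = 1.490.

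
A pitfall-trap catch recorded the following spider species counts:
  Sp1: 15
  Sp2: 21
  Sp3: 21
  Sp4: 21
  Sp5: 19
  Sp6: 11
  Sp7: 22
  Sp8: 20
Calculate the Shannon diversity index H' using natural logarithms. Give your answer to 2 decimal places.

Total N = 15+21+21+21+19+11+22+20 = 150, so the proportions are 0.1, 0.14, 0.14, 0.14, 0.1267, 0.0733, 0.1467, 0.1333 (working shown to 4 dp, full precision carried).
Each pᵢ ln pᵢ term: 0.1×(-2.3026)=-0.2303, 0.14×(-1.9661)=-0.2753, 0.14×(-1.9661)=-0.2753, 0.14×(-1.9661)=-0.2753, 0.1267×(-2.0662)=-0.2617, 0.0733×(-2.6127)=-0.1916, 0.1467×(-1.9196)=-0.2815, 0.1333×(-2.0149)=-0.2687.
Sum = -2.0595, so H' = 2.06.

2.06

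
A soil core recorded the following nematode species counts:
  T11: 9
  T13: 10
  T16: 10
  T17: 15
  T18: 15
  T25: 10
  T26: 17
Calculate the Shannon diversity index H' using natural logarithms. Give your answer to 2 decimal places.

Total N = 9+10+10+15+15+10+17 = 86, so the proportions are 0.1047, 0.1163, 0.1163, 0.1744, 0.1744, 0.1163, 0.1977 (working shown to 4 dp, full precision carried).
Each pᵢ ln pᵢ term: 0.1047×(-2.2571)=-0.2362, 0.1163×(-2.1518)=-0.2502, 0.1163×(-2.1518)=-0.2502, 0.1744×(-1.7463)=-0.3046, 0.1744×(-1.7463)=-0.3046, 0.1163×(-2.1518)=-0.2502, 0.1977×(-1.6211)=-0.3205.
Sum = -1.9165, so H' = 1.92.

1.92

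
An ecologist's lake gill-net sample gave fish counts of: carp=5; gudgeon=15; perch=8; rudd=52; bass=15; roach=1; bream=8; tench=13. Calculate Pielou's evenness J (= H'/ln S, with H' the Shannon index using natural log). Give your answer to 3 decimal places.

Total N = 5+15+8+52+15+1+8+13 = 117, so the proportions are 0.04274, 0.12821, 0.06838, 0.44444, 0.12821, 0.00855, 0.06838, 0.11111 (working shown to 5 dp, full precision carried).
H' = −Σ pᵢ ln pᵢ = −((-0.13473) + (-0.26335) + (-0.18343) + (-0.36041) + (-0.26335) + (-0.04070) + (-0.18343) + (-0.24414)) = 1.67355.
With S = 8 species, ln S = 2.07944, so J = 1.67355/2.07944 = 0.80481, i.e. 0.805 to 3 decimal places.

0.805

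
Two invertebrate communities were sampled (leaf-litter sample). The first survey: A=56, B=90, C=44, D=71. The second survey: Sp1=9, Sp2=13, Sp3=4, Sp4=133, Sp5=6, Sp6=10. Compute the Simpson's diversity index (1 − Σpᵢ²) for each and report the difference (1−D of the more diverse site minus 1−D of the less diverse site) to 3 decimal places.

0.323

The first survey: N=261, proportions 0.2145594, 0.3448276, 0.1685824, 0.2720307, giving 1−D = 0.7326375 (working shown to 7 dp, full precision carried).
The second survey: N=175, proportions 0.0514286, 0.0742857, 0.0228571, 0.76, 0.0342857, 0.0571429, giving 1−D = 0.4092735.
Difference = |0.7326375 − 0.4092735| = 0.3233640, i.e. 0.323 to 3 decimal places.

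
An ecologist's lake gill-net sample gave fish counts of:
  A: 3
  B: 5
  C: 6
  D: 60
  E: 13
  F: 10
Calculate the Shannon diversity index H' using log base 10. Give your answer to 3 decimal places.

Total N = 3+5+6+60+13+10 = 97, so the proportions are 0.03093, 0.05155, 0.06186, 0.61856, 0.13402, 0.10309 (working shown to 5 dp, full precision carried).
Each pᵢ log₁₀ pᵢ term: 0.03093×(-1.50965)=-0.04669, 0.05155×(-1.28780)=-0.06638, 0.06186×(-1.20862)=-0.07476, 0.61856×(-0.20862)=-0.12904, 0.13402×(-0.87283)=-0.11698, 0.10309×(-0.98677)=-0.10173.
Sum = -0.53558, so H' = 0.536.

0.536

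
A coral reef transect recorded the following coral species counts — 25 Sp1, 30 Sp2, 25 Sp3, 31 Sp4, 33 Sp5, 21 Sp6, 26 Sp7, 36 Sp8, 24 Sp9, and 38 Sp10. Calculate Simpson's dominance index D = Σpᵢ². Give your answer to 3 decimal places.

0.103

Total N = 25+30+25+31+33+21+26+36+24+38 = 289, so the proportions are 0.08651, 0.10381, 0.08651, 0.10727, 0.11419, 0.07266, 0.08997, 0.12457, 0.08304, 0.13149 (working shown to 5 dp, full precision carried).
D = 0.08651² + 0.10381² + 0.08651² + 0.10727² + 0.11419² + 0.07266² + 0.08997² + 0.12457² + 0.08304² + 0.13149² = 0.00748 + 0.01078 + 0.00748 + 0.01151 + 0.01304 + 0.00528 + 0.00809 + 0.01552 + 0.00690 + 0.01729 = 0.10336.
To 3 decimal places, D = 0.103.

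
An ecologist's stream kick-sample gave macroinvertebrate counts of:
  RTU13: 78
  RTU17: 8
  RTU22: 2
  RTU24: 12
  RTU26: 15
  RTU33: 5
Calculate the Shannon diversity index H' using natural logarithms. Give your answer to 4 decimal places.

1.1514

Total N = 78+8+2+12+15+5 = 120, so the proportions are 0.65, 0.066667, 0.016667, 0.1, 0.125, 0.041667 (working shown to 6 dp, full precision carried).
Each pᵢ ln pᵢ term: 0.65×(-0.430783)=-0.280009, 0.066667×(-2.708050)=-0.180537, 0.016667×(-4.094345)=-0.068239, 0.1×(-2.302585)=-0.230259, 0.125×(-2.079442)=-0.259930, 0.041667×(-3.178054)=-0.132419.
Sum = -1.151392, so H' = 1.1514.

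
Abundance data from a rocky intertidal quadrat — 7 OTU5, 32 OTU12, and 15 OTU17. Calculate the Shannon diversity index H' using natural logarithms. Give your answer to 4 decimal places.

0.9307

Total N = 7+32+15 = 54, so the proportions are 0.12963, 0.592593, 0.277778 (working shown to 6 dp, full precision carried).
Each pᵢ ln pᵢ term: 0.12963×(-2.043074)=-0.264843, 0.592593×(-0.523248)=-0.310073, 0.277778×(-1.280934)=-0.355815.
Sum = -0.930731, so H' = 0.9307.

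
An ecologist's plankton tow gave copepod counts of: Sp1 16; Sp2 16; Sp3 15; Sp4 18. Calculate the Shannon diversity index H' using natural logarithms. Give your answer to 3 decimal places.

Total N = 16+16+15+18 = 65, so the proportions are 0.24615, 0.24615, 0.23077, 0.27692 (working shown to 5 dp, full precision carried).
Each pᵢ ln pᵢ term: 0.24615×(-1.40180)=-0.34506, 0.24615×(-1.40180)=-0.34506, 0.23077×(-1.46634)=-0.33839, 0.27692×(-1.28402)=-0.35557.
Sum = -1.38408, so H' = 1.384.

1.384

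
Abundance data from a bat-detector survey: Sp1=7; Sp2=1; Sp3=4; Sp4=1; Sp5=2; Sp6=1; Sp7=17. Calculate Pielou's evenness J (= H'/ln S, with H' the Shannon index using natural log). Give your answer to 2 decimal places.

Total N = 7+1+4+1+2+1+17 = 33, so the proportions are 0.2121, 0.0303, 0.1212, 0.0303, 0.0606, 0.0303, 0.5152 (working shown to 4 dp, full precision carried).
H' = −Σ pᵢ ln pᵢ = −((-0.3289) + (-0.1060) + (-0.2558) + (-0.1060) + (-0.1699) + (-0.1060) + (-0.3417)) = 1.4142.
With S = 7 species, ln S = 1.9459, so J = 1.4142/1.9459 = 0.7267, i.e. 0.73 to 2 decimal places.

0.73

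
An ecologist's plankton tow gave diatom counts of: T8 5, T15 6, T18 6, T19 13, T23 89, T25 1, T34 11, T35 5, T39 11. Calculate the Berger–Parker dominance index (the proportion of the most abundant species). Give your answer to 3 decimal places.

Total N = 5+6+6+13+89+1+11+5+11 = 147, so the proportions are 0.03401, 0.04082, 0.04082, 0.08844, 0.60544, 0.0068, 0.07483, 0.03401, 0.07483 (working shown to 5 dp, full precision carried).
The largest proportion is 0.60544, i.e. d = 0.605 to 3 decimal places.

0.605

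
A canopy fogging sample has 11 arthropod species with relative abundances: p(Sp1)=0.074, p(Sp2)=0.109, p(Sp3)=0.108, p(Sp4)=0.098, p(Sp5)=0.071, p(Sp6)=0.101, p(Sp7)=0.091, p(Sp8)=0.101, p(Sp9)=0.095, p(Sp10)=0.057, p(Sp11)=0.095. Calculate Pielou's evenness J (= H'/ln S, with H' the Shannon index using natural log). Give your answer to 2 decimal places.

0.99

H' = −Σ pᵢ ln pᵢ = −((-0.1927) + (-0.2416) + (-0.2404) + (-0.2276) + (-0.1878) + (-0.2316) + (-0.2181) + (-0.2316) + (-0.2236) + (-0.1633) + (-0.2236)) = 2.3818 (working shown to 4 dp, full precision carried).
With S = 11 species, ln S = 2.3979, so J = 2.3818/2.3979 = 0.9933, i.e. 0.99 to 2 decimal places.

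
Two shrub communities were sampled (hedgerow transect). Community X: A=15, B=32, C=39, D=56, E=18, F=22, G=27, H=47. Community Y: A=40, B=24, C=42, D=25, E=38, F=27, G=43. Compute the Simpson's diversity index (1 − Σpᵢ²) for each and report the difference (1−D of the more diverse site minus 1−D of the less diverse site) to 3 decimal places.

Community X: N=256, proportions 0.05859, 0.125, 0.15234, 0.21875, 0.07031, 0.08594, 0.10547, 0.18359, giving 1−D = 0.85272 (working shown to 5 dp, full precision carried).
Community Y: N=239, proportions 0.16736, 0.10042, 0.17573, 0.1046, 0.159, 0.11297, 0.17992, giving 1−D = 0.84967.
Difference = |0.85272 − 0.84967| = 0.00305, i.e. 0.003 to 3 decimal places.

0.003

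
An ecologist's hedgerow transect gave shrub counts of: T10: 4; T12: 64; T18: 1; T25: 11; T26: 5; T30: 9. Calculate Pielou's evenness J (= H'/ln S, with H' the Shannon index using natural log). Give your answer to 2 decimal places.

Total N = 4+64+1+11+5+9 = 94, so the proportions are 0.0426, 0.6809, 0.0106, 0.117, 0.0532, 0.0957 (working shown to 4 dp, full precision carried).
H' = −Σ pᵢ ln pᵢ = −((-0.1343) + (-0.2617) + (-0.0483) + (-0.2511) + (-0.1561) + (-0.2246)) = 1.0761.
With S = 6 species, ln S = 1.7918, so J = 1.0761/1.7918 = 0.6006, i.e. 0.60 to 2 decimal places.

0.60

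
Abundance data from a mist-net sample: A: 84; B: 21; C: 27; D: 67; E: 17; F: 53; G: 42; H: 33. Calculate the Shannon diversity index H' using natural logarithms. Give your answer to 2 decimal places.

Total N = 84+21+27+67+17+53+42+33 = 344, so the proportions are 0.2442, 0.061, 0.0785, 0.1948, 0.0494, 0.1541, 0.1221, 0.0959 (working shown to 4 dp, full precision carried).
Each pᵢ ln pᵢ term: 0.2442×(-1.4098)=-0.3443, 0.061×(-2.7961)=-0.1707, 0.0785×(-2.5448)=-0.1997, 0.1948×(-1.6359)=-0.3186, 0.0494×(-3.0074)=-0.1486, 0.1541×(-1.8703)=-0.2882, 0.1221×(-2.1030)=-0.2568, 0.0959×(-2.3441)=-0.2249.
Sum = -1.9517, so H' = 1.95.

1.95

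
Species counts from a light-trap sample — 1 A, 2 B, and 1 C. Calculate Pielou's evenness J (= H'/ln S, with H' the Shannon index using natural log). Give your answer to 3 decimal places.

0.946

Total N = 1+2+1 = 4, so the proportions are 0.25, 0.5, 0.25 (working shown to 5 dp, full precision carried).
H' = −Σ pᵢ ln pᵢ = −((-0.34657) + (-0.34657) + (-0.34657)) = 1.03972.
With S = 3 species, ln S = 1.09861, so J = 1.03972/1.09861 = 0.94639, i.e. 0.946 to 3 decimal places.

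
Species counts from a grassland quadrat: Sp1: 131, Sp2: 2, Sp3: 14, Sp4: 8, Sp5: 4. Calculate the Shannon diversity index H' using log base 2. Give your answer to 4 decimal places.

0.9690

Total N = 131+2+14+8+4 = 159, so the proportions are 0.823899, 0.012579, 0.08805, 0.050314, 0.025157 (working shown to 6 dp, full precision carried).
Each pᵢ log₂ pᵢ term: 0.823899×(-0.279460)=-0.230247, 0.012579×(-6.312883)=-0.079407, 0.08805×(-3.505528)=-0.308663, 0.050314×(-4.312883)=-0.217000, 0.025157×(-5.312883)=-0.133657.
Sum = -0.968975, so H' = 0.9690.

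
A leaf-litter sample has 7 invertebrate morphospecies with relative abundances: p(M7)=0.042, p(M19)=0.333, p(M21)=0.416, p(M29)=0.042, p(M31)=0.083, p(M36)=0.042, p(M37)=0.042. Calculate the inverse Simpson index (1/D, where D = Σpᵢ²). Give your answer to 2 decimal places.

D = 0.042² + 0.333² + 0.416² + 0.042² + 0.083² + 0.042² + 0.042² = 0.001764 + 0.110889 + 0.173056 + 0.001764 + 0.006889 + 0.001764 + 0.001764 = 0.297890 (working shown to 6 dp, full precision carried).
So 1/D = 3.3569, i.e. 3.36 to 2 decimal places.

3.36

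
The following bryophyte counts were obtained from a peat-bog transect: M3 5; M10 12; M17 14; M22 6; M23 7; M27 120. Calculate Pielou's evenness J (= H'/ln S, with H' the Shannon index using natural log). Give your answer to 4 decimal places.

0.5537

Total N = 5+12+14+6+7+120 = 164, so the proportions are 0.030488, 0.073171, 0.085366, 0.036585, 0.042683, 0.731707 (working shown to 6 dp, full precision carried).
H' = −Σ pᵢ ln pᵢ = −((-0.106416) + (-0.191339) + (-0.210069) + (-0.121028) + (-0.134620) + (-0.228567)) = 0.992038.
With S = 6 species, ln S = 1.791759, so J = 0.992038/1.791759 = 0.553667, i.e. 0.5537 to 4 decimal places.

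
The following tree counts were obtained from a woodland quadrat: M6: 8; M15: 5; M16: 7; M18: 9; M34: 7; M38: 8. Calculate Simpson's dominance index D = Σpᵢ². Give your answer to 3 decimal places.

0.171

Total N = 8+5+7+9+7+8 = 44, so the proportions are 0.18182, 0.11364, 0.15909, 0.20455, 0.15909, 0.18182 (working shown to 5 dp, full precision carried).
D = 0.18182² + 0.11364² + 0.15909² + 0.20455² + 0.15909² + 0.18182² = 0.03306 + 0.01291 + 0.02531 + 0.04184 + 0.02531 + 0.03306 = 0.17149.
To 3 decimal places, D = 0.171.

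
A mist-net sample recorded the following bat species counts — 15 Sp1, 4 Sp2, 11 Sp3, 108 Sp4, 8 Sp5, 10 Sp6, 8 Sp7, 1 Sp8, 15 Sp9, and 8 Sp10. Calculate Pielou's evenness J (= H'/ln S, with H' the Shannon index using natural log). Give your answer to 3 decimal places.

Total N = 15+4+11+108+8+10+8+1+15+8 = 188, so the proportions are 0.07979, 0.02128, 0.05851, 0.57447, 0.04255, 0.05319, 0.04255, 0.00532, 0.07979, 0.04255 (working shown to 5 dp, full precision carried).
H' = −Σ pᵢ ln pᵢ = −((-0.20173) + (-0.08192) + (-0.16609) + (-0.31843) + (-0.13434) + (-0.15606) + (-0.13434) + (-0.02785) + (-0.20173) + (-0.13434)) = 1.55683.
With S = 10 species, ln S = 2.30259, so J = 1.55683/2.30259 = 0.67612, i.e. 0.676 to 3 decimal places.

0.676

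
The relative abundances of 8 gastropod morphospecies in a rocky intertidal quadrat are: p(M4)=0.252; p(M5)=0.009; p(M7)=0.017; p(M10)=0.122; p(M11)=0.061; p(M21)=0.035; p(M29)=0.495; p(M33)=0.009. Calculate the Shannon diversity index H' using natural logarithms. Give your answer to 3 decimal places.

1.394

Each pᵢ ln pᵢ term (working shown to 5 dp, full precision carried): 0.252×(-1.37833)=-0.34734, 0.009×(-4.71053)=-0.04239, 0.017×(-4.07454)=-0.06927, 0.122×(-2.10373)=-0.25666, 0.061×(-2.79688)=-0.17061, 0.035×(-3.35241)=-0.11733, 0.495×(-0.70320)=-0.34808, 0.009×(-4.71053)=-0.04239.
Sum = -1.39408, so H' = 1.394.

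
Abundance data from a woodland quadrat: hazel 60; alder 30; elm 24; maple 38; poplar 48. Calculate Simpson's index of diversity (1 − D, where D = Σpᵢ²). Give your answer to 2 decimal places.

0.78

Total N = 60+30+24+38+48 = 200, so the proportions are 0.3, 0.15, 0.12, 0.19, 0.24 (working shown to 4 dp, full precision carried).
D = 0.3² + 0.15² + 0.12² + 0.19² + 0.24² = 0.0900 + 0.0225 + 0.0144 + 0.0361 + 0.0576 = 0.2206.
So 1 − D = 0.7794, i.e. 0.78 to 2 decimal places.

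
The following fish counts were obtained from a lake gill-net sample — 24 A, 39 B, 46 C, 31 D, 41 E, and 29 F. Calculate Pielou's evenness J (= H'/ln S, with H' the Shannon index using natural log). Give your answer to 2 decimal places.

Total N = 24+39+46+31+41+29 = 210, so the proportions are 0.1143, 0.1857, 0.219, 0.1476, 0.1952, 0.1381 (working shown to 4 dp, full precision carried).
H' = −Σ pᵢ ln pᵢ = −((-0.2479) + (-0.3127) + (-0.3326) + (-0.2824) + (-0.3189) + (-0.2734)) = 1.7679.
With S = 6 species, ln S = 1.7918, so J = 1.7679/1.7918 = 0.9867, i.e. 0.99 to 2 decimal places.

0.99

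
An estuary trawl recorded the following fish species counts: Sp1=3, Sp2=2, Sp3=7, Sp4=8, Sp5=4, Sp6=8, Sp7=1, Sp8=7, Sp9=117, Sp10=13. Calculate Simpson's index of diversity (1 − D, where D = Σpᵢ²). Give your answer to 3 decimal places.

0.512

Total N = 3+2+7+8+4+8+1+7+117+13 = 170, so the proportions are 0.01765, 0.01176, 0.04118, 0.04706, 0.02353, 0.04706, 0.00588, 0.04118, 0.68824, 0.07647 (working shown to 5 dp, full precision carried).
D = 0.01765² + 0.01176² + 0.04118² + 0.04706² + 0.02353² + 0.04706² + 0.00588² + 0.04118² + 0.68824² + 0.07647² = 0.00031 + 0.00014 + 0.00170 + 0.00221 + 0.00055 + 0.00221 + 0.00003 + 0.00170 + 0.47367 + 0.00585 = 0.48837.
So 1 − D = 0.51163, i.e. 0.512 to 3 decimal places.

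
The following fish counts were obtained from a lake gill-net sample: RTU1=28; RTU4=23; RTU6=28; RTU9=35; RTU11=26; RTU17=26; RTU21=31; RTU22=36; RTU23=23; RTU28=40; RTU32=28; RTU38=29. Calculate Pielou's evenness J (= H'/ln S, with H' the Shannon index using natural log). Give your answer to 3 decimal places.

0.994

Total N = 28+23+28+35+26+26+31+36+23+40+28+29 = 353, so the proportions are 0.07932, 0.06516, 0.07932, 0.09915, 0.07365, 0.07365, 0.08782, 0.10198, 0.06516, 0.11331, 0.07932, 0.08215 (working shown to 5 dp, full precision carried).
H' = −Σ pᵢ ln pᵢ = −((-0.20102) + (-0.17794) + (-0.20102) + (-0.22915) + (-0.19212) + (-0.19212) + (-0.21362) + (-0.23282) + (-0.17794) + (-0.24675) + (-0.20102) + (-0.20531)) = 2.47082.
With S = 12 species, ln S = 2.48491, so J = 2.47082/2.48491 = 0.99433, i.e. 0.994 to 3 decimal places.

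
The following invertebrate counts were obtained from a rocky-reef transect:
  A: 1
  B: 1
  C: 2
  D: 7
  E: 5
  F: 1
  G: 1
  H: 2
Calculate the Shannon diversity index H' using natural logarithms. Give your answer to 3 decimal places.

Total N = 1+1+2+7+5+1+1+2 = 20, so the proportions are 0.05, 0.05, 0.1, 0.35, 0.25, 0.05, 0.05, 0.1 (working shown to 5 dp, full precision carried).
Each pᵢ ln pᵢ term: 0.05×(-2.99573)=-0.14979, 0.05×(-2.99573)=-0.14979, 0.1×(-2.30259)=-0.23026, 0.35×(-1.04982)=-0.36744, 0.25×(-1.38629)=-0.34657, 0.05×(-2.99573)=-0.14979, 0.05×(-2.99573)=-0.14979, 0.1×(-2.30259)=-0.23026.
Sum = -1.77367, so H' = 1.774.

1.774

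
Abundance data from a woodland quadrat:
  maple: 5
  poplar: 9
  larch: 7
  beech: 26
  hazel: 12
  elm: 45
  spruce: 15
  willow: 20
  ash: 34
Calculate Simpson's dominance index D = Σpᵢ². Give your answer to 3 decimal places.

Total N = 5+9+7+26+12+45+15+20+34 = 173, so the proportions are 0.0289, 0.05202, 0.04046, 0.15029, 0.06936, 0.26012, 0.08671, 0.11561, 0.19653 (working shown to 5 dp, full precision carried).
D = 0.0289² + 0.05202² + 0.04046² + 0.15029² + 0.06936² + 0.26012² + 0.08671² + 0.11561² + 0.19653² = 0.00084 + 0.00271 + 0.00164 + 0.02259 + 0.00481 + 0.06766 + 0.00752 + 0.01336 + 0.03862 = 0.15974.
To 3 decimal places, D = 0.160.

0.160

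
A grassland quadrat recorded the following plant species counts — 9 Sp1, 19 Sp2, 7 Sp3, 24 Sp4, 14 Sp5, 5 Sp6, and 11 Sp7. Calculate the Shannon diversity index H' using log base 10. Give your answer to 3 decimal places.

Total N = 9+19+7+24+14+5+11 = 89, so the proportions are 0.10112, 0.21348, 0.07865, 0.26966, 0.1573, 0.05618, 0.1236 (working shown to 5 dp, full precision carried).
Each pᵢ log₁₀ pᵢ term: 0.10112×(-0.99515)=-0.10063, 0.21348×(-0.67064)=-0.14317, 0.07865×(-1.10429)=-0.08685, 0.26966×(-0.56918)=-0.15349, 0.1573×(-0.80326)=-0.12636, 0.05618×(-1.25042)=-0.07025, 0.1236×(-0.90800)=-0.11222.
Sum = -0.79297, so H' = 0.793.

0.793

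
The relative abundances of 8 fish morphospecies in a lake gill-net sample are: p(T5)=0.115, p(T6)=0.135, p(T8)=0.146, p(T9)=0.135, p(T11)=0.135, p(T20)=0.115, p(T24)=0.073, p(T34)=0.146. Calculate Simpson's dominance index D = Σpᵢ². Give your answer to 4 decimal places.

D = 0.115² + 0.135² + 0.146² + 0.135² + 0.135² + 0.115² + 0.073² + 0.146² = 0.013225 + 0.018225 + 0.021316 + 0.018225 + 0.018225 + 0.013225 + 0.005329 + 0.021316 = 0.129086 (working shown to 6 dp, full precision carried).
To 4 decimal places, D = 0.1291.

0.1291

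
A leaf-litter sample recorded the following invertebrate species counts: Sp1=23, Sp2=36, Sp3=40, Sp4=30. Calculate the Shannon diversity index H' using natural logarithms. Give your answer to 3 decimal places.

1.366

Total N = 23+36+40+30 = 129, so the proportions are 0.17829, 0.27907, 0.31008, 0.23256 (working shown to 5 dp, full precision carried).
Each pᵢ ln pᵢ term: 0.17829×(-1.72432)=-0.30744, 0.27907×(-1.27629)=-0.35617, 0.31008×(-1.17093)=-0.36308, 0.23256×(-1.45862)=-0.33921.
Sum = -1.36590, so H' = 1.366.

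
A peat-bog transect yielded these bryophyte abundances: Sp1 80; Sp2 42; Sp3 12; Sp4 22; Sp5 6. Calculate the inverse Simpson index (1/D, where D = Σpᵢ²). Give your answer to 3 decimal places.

2.973

Total N = 80+42+12+22+6 = 162, so the proportions are 0.493827, 0.259259, 0.074074, 0.135802, 0.037037 (working shown to 6 dp, full precision carried).
D = 0.493827² + 0.259259² + 0.074074² + 0.135802² + 0.037037² = 0.243865 + 0.067215 + 0.005487 + 0.018442 + 0.001372 = 0.336382.
So 1/D = 2.97281, i.e. 2.973 to 3 decimal places.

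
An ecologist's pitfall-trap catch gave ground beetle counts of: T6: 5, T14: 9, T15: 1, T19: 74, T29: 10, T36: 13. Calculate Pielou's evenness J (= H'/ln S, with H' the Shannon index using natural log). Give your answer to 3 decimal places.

Total N = 5+9+1+74+10+13 = 112, so the proportions are 0.04464, 0.08036, 0.00893, 0.66071, 0.08929, 0.11607 (working shown to 5 dp, full precision carried).
H' = −Σ pᵢ ln pᵢ = −((-0.13880) + (-0.20260) + (-0.04213) + (-0.27382) + (-0.21571) + (-0.24997)) = 1.12302.
With S = 6 species, ln S = 1.79176, so J = 1.12302/1.79176 = 0.62677, i.e. 0.627 to 3 decimal places.

0.627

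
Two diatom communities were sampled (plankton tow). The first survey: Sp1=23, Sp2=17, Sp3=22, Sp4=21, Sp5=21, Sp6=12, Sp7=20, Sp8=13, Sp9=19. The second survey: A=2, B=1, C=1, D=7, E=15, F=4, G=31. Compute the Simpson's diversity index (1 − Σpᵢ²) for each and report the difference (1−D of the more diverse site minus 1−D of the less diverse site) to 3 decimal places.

The first survey: N=168, proportions 0.1369, 0.10119, 0.13095, 0.125, 0.125, 0.07143, 0.11905, 0.07738, 0.1131, giving 1−D = 0.88457 (working shown to 5 dp, full precision carried).
The second survey: N=61, proportions 0.03279, 0.01639, 0.01639, 0.11475, 0.2459, 0.06557, 0.5082, giving 1−D = 0.66219.
Difference = |0.88457 − 0.66219| = 0.22238, i.e. 0.222 to 3 decimal places.

0.222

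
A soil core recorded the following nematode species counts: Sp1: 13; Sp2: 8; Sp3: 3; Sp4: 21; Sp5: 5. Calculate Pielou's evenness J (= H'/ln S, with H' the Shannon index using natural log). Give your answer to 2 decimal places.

0.87

Total N = 13+8+3+21+5 = 50, so the proportions are 0.26, 0.16, 0.06, 0.42, 0.1 (working shown to 4 dp, full precision carried).
H' = −Σ pᵢ ln pᵢ = −((-0.3502) + (-0.2932) + (-0.1688) + (-0.3644) + (-0.2303)) = 1.4069.
With S = 5 species, ln S = 1.6094, so J = 1.4069/1.6094 = 0.8741, i.e. 0.87 to 2 decimal places.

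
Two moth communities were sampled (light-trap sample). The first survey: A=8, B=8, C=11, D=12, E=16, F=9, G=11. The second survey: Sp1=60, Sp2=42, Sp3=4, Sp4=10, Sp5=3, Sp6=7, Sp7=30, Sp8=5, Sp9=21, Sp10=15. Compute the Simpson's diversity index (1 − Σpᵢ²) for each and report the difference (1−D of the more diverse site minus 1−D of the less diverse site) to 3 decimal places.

The first survey: N=75, proportions 0.106667, 0.106667, 0.146667, 0.16, 0.213333, 0.12, 0.146667, giving 1−D = 0.848711 (working shown to 6 dp, full precision carried).
The second survey: N=197, proportions 0.304569, 0.213198, 0.020305, 0.050761, 0.015228, 0.035533, 0.152284, 0.025381, 0.106599, 0.076142, giving 1−D = 0.816305.
Difference = |0.848711 − 0.816305| = 0.032406, i.e. 0.032 to 3 decimal places.

0.032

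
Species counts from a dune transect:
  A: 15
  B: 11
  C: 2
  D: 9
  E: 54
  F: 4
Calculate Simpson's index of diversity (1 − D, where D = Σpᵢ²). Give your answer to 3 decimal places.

Total N = 15+11+2+9+54+4 = 95, so the proportions are 0.15789, 0.11579, 0.02105, 0.09474, 0.56842, 0.04211 (working shown to 5 dp, full precision carried).
D = 0.15789² + 0.11579² + 0.02105² + 0.09474² + 0.56842² + 0.04211² = 0.02493 + 0.01341 + 0.00044 + 0.00898 + 0.32310 + 0.00177 = 0.37263.
So 1 − D = 0.62737, i.e. 0.627 to 3 decimal places.

0.627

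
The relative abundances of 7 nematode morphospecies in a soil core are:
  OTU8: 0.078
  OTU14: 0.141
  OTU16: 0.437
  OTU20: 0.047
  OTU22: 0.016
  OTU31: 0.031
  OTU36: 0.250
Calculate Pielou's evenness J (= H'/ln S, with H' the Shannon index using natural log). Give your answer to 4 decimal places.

0.7714

H' = −Σ pᵢ ln pᵢ = −((-0.198982) + (-0.276218) + (-0.361758) + (-0.143708) + (-0.066163) + (-0.107687) + (-0.346574)) = 1.501089 (working shown to 6 dp, full precision carried).
With S = 7 species, ln S = 1.945910, so J = 1.501089/1.945910 = 0.771407, i.e. 0.7714 to 4 decimal places.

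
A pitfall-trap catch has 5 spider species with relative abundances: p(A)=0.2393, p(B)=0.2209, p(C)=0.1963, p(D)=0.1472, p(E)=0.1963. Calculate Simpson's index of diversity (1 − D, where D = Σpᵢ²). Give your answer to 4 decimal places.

D = 0.2393² + 0.2209² + 0.1963² + 0.1472² + 0.1963² = 0.057264 + 0.048797 + 0.038534 + 0.021668 + 0.038534 = 0.204797 (working shown to 6 dp, full precision carried).
So 1 − D = 0.795203, i.e. 0.7952 to 4 decimal places.

0.7952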